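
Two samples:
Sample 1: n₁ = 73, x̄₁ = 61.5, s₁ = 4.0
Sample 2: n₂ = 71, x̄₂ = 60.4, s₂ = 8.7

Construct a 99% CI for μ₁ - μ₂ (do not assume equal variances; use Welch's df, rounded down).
(-1.88, 4.08)

Difference: x̄₁ - x̄₂ = 1.10
SE = √(s₁²/n₁ + s₂²/n₂) = √(4.0²/73 + 8.7²/71) = 1.1337
df = 97.73 → 97 (Welch–Satterthwaite, rounded down)
t* = 2.627

CI: 1.10 ± 2.627 · 1.1337 = 1.10 ± 2.98 = (-1.88, 4.08)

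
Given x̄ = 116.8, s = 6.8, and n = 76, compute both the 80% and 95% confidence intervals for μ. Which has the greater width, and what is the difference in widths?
95% CI is wider by 1.09

df = 75
80% CI: t* = 1.293, (115.79, 117.81), width = 2 · t* · s/√n = 2.02
95% CI: t* = 1.992, (115.25, 118.35), width = 2 · t* · s/√n = 3.11

The 95% CI is wider by 3.11 - 2.02 = 1.09.
Higher confidence requires a wider interval.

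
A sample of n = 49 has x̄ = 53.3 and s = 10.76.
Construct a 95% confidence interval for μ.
(50.21, 56.39)

t-interval (σ unknown):
df = n - 1 = 48
t* = 2.011 for 95% confidence

Margin of error = t* · s/√n = 2.011 · 10.76/√49 = 3.09

CI: (50.21, 56.39)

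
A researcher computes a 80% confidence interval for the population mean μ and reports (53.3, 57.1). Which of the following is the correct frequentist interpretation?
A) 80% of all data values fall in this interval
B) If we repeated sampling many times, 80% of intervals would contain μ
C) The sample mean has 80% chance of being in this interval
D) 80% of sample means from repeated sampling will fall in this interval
B

A) Wrong — a CI is about the parameter μ, not individual data values.
B) Correct — this is the frequentist long-run coverage interpretation.
C) Wrong — x̄ is observed and sits in the interval by construction.
D) Wrong — coverage applies to intervals containing μ, not to future x̄ values.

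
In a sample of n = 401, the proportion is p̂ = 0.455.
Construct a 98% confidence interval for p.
(0.397, 0.513)

Proportion CI:
SE = √(p̂(1-p̂)/n) = √(0.455 · 0.545 / 401) = 0.02487

z* = 2.326
Margin = z* · SE = 2.326 · 0.02487 = 0.0578

CI: 0.455 ± 0.0578 = (0.397, 0.513)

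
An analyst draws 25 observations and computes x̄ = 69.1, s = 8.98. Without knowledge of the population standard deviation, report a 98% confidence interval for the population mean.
(64.62, 73.58)

t-interval (σ unknown):
df = n - 1 = 24
t* = 2.492 for 98% confidence

Margin of error = t* · s/√n = 2.492 · 8.98/√25 = 4.48

CI: (64.62, 73.58)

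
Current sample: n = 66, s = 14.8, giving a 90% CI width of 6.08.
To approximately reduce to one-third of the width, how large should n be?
n ≈ 594

CI width ∝ 1/√n
To reduce width by factor 3, need √n to grow by 3 → need 3² = 9 times as many samples.

Current: n = 66, width = 6.08
New: n = 594, width ≈ 2.00

Width reduced by factor of 6.08/2.00 = 3.04.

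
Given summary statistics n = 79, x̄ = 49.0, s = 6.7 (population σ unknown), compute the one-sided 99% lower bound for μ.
μ ≥ 47.21

Lower bound (one-sided):
t* = 2.375 (one-sided for 99%)
Lower bound = x̄ - t* · s/√n = 49.0 - 2.375 · 6.7/√79 = 47.21

We are 99% confident that μ ≥ 47.21.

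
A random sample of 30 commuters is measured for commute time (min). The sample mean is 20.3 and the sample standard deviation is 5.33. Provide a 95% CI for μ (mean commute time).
(18.31, 22.29)

t-interval (σ unknown):
df = n - 1 = 29
t* = 2.045 for 95% confidence

Margin of error = t* · s/√n = 2.045 · 5.33/√30 = 1.99

CI: (18.31, 22.29)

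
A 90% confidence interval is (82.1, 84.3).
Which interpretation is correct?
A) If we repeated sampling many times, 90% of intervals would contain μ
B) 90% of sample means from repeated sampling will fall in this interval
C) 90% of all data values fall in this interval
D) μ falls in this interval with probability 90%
A

A) Correct — this is the frequentist long-run coverage interpretation.
B) Wrong — coverage applies to intervals containing μ, not to future x̄ values.
C) Wrong — a CI is about the parameter μ, not individual data values.
D) Wrong — μ is fixed; the randomness lives in the interval, not in μ.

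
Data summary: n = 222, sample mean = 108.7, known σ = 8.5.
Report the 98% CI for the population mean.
(107.37, 110.03)

z-interval (σ known):
z* = 2.326 for 98% confidence

Margin of error = z* · σ/√n = 2.326 · 8.5/√222 = 1.33

CI: (108.7 - 1.33, 108.7 + 1.33) = (107.37, 110.03)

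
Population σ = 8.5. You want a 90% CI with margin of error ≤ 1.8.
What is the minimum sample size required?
n ≥ 61

For margin E ≤ 1.8:
n ≥ (z* · σ / E)²
n ≥ (1.645 · 8.5 / 1.8)²
n ≥ 60.34

Minimum n = 61 (rounding up)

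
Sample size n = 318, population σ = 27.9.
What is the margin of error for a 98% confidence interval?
Margin of error = 3.64

Margin of error = z* · σ/√n
= 2.326 · 27.9/√318
= 2.326 · 27.9/17.8326
= 3.64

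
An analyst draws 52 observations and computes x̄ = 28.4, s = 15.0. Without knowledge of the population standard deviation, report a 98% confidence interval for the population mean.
(23.40, 33.40)

t-interval (σ unknown):
df = n - 1 = 51
t* = 2.402 for 98% confidence

Margin of error = t* · s/√n = 2.402 · 15.0/√52 = 5.00

CI: (23.40, 33.40)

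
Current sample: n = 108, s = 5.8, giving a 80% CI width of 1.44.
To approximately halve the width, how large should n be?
n ≈ 432

CI width ∝ 1/√n
To reduce width by factor 2, need √n to grow by 2 → need 2² = 4 times as many samples.

Current: n = 108, width = 1.44
New: n = 432, width ≈ 0.72

Width reduced by factor of 1.44/0.72 = 2.00.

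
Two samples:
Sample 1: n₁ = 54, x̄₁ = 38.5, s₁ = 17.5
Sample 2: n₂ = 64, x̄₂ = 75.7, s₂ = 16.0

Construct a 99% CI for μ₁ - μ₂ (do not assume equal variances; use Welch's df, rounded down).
(-45.35, -29.05)

Difference: x̄₁ - x̄₂ = -37.20
SE = √(s₁²/n₁ + s₂²/n₂) = √(17.5²/54 + 16.0²/64) = 3.1099
df = 108.66 → 108 (Welch–Satterthwaite, rounded down)
t* = 2.622

CI: -37.20 ± 2.622 · 3.1099 = -37.20 ± 8.15 = (-45.35, -29.05)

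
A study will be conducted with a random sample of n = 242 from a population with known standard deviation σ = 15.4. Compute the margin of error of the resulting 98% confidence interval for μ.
Margin of error = 2.30

Margin of error = z* · σ/√n
= 2.326 · 15.4/√242
= 2.326 · 15.4/15.5563
= 2.30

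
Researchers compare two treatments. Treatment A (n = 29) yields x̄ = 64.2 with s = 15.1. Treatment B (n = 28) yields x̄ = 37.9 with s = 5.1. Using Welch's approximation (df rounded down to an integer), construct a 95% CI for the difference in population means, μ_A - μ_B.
(20.28, 32.32)

Difference: x̄₁ - x̄₂ = 26.30
SE = √(s₁²/n₁ + s₂²/n₂) = √(15.1²/29 + 5.1²/28) = 2.9650
df = 34.51 → 34 (Welch–Satterthwaite, rounded down)
t* = 2.032

CI: 26.30 ± 2.032 · 2.9650 = 26.30 ± 6.02 = (20.28, 32.32)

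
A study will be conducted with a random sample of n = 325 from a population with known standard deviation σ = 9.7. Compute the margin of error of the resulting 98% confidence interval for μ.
Margin of error = 1.25

Margin of error = z* · σ/√n
= 2.326 · 9.7/√325
= 2.326 · 9.7/18.0278
= 1.25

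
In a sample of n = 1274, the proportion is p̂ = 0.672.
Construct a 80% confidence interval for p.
(0.655, 0.689)

Proportion CI:
SE = √(p̂(1-p̂)/n) = √(0.672 · 0.328 / 1274) = 0.01315

z* = 1.282
Margin = z* · SE = 1.282 · 0.01315 = 0.0169

CI: 0.672 ± 0.0169 = (0.655, 0.689)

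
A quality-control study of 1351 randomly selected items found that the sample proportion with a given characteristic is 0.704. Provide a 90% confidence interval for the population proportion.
(0.684, 0.724)

Proportion CI:
SE = √(p̂(1-p̂)/n) = √(0.704 · 0.296 / 1351) = 0.01242

z* = 1.645
Margin = z* · SE = 1.645 · 0.01242 = 0.0204

CI: 0.704 ± 0.0204 = (0.684, 0.724)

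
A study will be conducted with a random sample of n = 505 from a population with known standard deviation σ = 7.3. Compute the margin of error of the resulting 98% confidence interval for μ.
Margin of error = 0.76

Margin of error = z* · σ/√n
= 2.326 · 7.3/√505
= 2.326 · 7.3/22.4722
= 0.76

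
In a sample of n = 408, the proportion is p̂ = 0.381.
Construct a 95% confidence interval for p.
(0.334, 0.428)

Proportion CI:
SE = √(p̂(1-p̂)/n) = √(0.381 · 0.619 / 408) = 0.02404

z* = 1.960
Margin = z* · SE = 1.960 · 0.02404 = 0.0471

CI: 0.381 ± 0.0471 = (0.334, 0.428)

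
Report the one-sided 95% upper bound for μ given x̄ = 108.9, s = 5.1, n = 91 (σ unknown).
μ ≤ 109.79

Upper bound (one-sided):
t* = 1.662 (one-sided for 95%)
Upper bound = x̄ + t* · s/√n = 108.9 + 1.662 · 5.1/√91 = 109.79

We are 95% confident that μ ≤ 109.79.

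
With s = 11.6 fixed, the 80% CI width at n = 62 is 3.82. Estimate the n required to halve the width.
n ≈ 248

CI width ∝ 1/√n
To reduce width by factor 2, need √n to grow by 2 → need 2² = 4 times as many samples.

Current: n = 62, width = 3.82
New: n = 248, width ≈ 1.89

Width reduced by factor of 3.82/1.89 = 2.02.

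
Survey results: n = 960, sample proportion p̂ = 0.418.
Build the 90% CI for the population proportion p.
(0.392, 0.444)

Proportion CI:
SE = √(p̂(1-p̂)/n) = √(0.418 · 0.582 / 960) = 0.01592

z* = 1.645
Margin = z* · SE = 1.645 · 0.01592 = 0.0262

CI: 0.418 ± 0.0262 = (0.392, 0.444)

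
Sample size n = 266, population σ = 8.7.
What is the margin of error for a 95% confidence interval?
Margin of error = 1.05

Margin of error = z* · σ/√n
= 1.960 · 8.7/√266
= 1.960 · 8.7/16.3095
= 1.05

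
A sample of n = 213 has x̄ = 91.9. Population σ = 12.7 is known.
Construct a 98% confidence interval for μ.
(89.88, 93.92)

z-interval (σ known):
z* = 2.326 for 98% confidence

Margin of error = z* · σ/√n = 2.326 · 12.7/√213 = 2.02

CI: (91.9 - 2.02, 91.9 + 2.02) = (89.88, 93.92)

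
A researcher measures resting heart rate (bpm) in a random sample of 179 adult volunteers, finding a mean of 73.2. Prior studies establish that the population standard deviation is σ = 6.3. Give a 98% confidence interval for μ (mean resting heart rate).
(72.10, 74.30)

z-interval (σ known):
z* = 2.326 for 98% confidence

Margin of error = z* · σ/√n = 2.326 · 6.3/√179 = 1.10

CI: (73.2 - 1.10, 73.2 + 1.10) = (72.10, 74.30)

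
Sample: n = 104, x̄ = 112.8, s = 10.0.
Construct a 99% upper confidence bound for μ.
μ ≤ 115.12

Upper bound (one-sided):
t* = 2.363 (one-sided for 99%)
Upper bound = x̄ + t* · s/√n = 112.8 + 2.363 · 10.0/√104 = 115.12

We are 99% confident that μ ≤ 115.12.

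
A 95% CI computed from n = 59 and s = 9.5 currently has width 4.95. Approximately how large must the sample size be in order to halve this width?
n ≈ 236

CI width ∝ 1/√n
To reduce width by factor 2, need √n to grow by 2 → need 2² = 4 times as many samples.

Current: n = 59, width = 4.95
New: n = 236, width ≈ 2.44

Width reduced by factor of 4.95/2.44 = 2.03.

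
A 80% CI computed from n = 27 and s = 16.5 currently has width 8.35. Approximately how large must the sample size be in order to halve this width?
n ≈ 108

CI width ∝ 1/√n
To reduce width by factor 2, need √n to grow by 2 → need 2² = 4 times as many samples.

Current: n = 27, width = 8.35
New: n = 108, width ≈ 4.10

Width reduced by factor of 8.35/4.10 = 2.04.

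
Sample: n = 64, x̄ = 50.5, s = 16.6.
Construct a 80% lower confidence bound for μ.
μ ≥ 48.74

Lower bound (one-sided):
t* = 0.847 (one-sided for 80%)
Lower bound = x̄ - t* · s/√n = 50.5 - 0.847 · 16.6/√64 = 48.74

We are 80% confident that μ ≥ 48.74.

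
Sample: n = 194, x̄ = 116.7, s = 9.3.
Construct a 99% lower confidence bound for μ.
μ ≥ 115.13

Lower bound (one-sided):
t* = 2.346 (one-sided for 99%)
Lower bound = x̄ - t* · s/√n = 116.7 - 2.346 · 9.3/√194 = 115.13

We are 99% confident that μ ≥ 115.13.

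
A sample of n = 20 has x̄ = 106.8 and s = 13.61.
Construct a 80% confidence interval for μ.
(102.76, 110.84)

t-interval (σ unknown):
df = n - 1 = 19
t* = 1.328 for 80% confidence

Margin of error = t* · s/√n = 1.328 · 13.61/√20 = 4.04

CI: (102.76, 110.84)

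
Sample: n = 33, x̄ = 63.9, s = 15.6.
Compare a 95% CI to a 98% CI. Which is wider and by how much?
98% CI is wider by 2.24

df = 32
95% CI: t* = 2.037, (58.37, 69.43), width = 2 · t* · s/√n = 11.06
98% CI: t* = 2.449, (57.25, 70.55), width = 2 · t* · s/√n = 13.30

The 98% CI is wider by 13.30 - 11.06 = 2.24.
Higher confidence requires a wider interval.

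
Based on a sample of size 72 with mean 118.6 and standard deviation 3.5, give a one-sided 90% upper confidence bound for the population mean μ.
μ ≤ 119.13

Upper bound (one-sided):
t* = 1.294 (one-sided for 90%)
Upper bound = x̄ + t* · s/√n = 118.6 + 1.294 · 3.5/√72 = 119.13

We are 90% confident that μ ≤ 119.13.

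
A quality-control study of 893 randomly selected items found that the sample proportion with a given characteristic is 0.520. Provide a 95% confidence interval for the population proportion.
(0.487, 0.553)

Proportion CI:
SE = √(p̂(1-p̂)/n) = √(0.520 · 0.480 / 893) = 0.01672

z* = 1.960
Margin = z* · SE = 1.960 · 0.01672 = 0.0328

CI: 0.520 ± 0.0328 = (0.487, 0.553)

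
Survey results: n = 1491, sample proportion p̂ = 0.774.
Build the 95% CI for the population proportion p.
(0.753, 0.795)

Proportion CI:
SE = √(p̂(1-p̂)/n) = √(0.774 · 0.226 / 1491) = 0.01083

z* = 1.960
Margin = z* · SE = 1.960 · 0.01083 = 0.0212

CI: 0.774 ± 0.0212 = (0.753, 0.795)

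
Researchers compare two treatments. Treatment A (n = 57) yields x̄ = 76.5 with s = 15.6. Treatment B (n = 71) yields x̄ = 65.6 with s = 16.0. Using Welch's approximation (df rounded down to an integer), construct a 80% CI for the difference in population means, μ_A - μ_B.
(7.28, 14.52)

Difference: x̄₁ - x̄₂ = 10.90
SE = √(s₁²/n₁ + s₂²/n₂) = √(15.6²/57 + 16.0²/71) = 2.8063
df = 121.31 → 121 (Welch–Satterthwaite, rounded down)
t* = 1.289

CI: 10.90 ± 1.289 · 2.8063 = 10.90 ± 3.62 = (7.28, 14.52)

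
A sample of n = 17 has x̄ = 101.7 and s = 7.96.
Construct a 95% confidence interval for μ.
(97.61, 105.79)

t-interval (σ unknown):
df = n - 1 = 16
t* = 2.120 for 95% confidence

Margin of error = t* · s/√n = 2.120 · 7.96/√17 = 4.09

CI: (97.61, 105.79)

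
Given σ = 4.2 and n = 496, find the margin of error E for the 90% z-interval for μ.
Margin of error = 0.31

Margin of error = z* · σ/√n
= 1.645 · 4.2/√496
= 1.645 · 4.2/22.2711
= 0.31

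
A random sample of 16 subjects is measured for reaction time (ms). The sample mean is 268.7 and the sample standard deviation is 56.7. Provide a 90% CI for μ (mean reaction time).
(243.85, 293.55)

t-interval (σ unknown):
df = n - 1 = 15
t* = 1.753 for 90% confidence

Margin of error = t* · s/√n = 1.753 · 56.7/√16 = 24.85

CI: (243.85, 293.55)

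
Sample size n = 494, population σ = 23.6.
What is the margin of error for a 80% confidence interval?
Margin of error = 1.36

Margin of error = z* · σ/√n
= 1.282 · 23.6/√494
= 1.282 · 23.6/22.2261
= 1.36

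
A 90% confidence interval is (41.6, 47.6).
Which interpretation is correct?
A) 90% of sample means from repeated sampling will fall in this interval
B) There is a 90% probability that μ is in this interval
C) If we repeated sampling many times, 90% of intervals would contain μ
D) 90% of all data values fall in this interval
C

A) Wrong — coverage applies to intervals containing μ, not to future x̄ values.
B) Wrong — μ is fixed; the randomness lives in the interval, not in μ.
C) Correct — this is the frequentist long-run coverage interpretation.
D) Wrong — a CI is about the parameter μ, not individual data values.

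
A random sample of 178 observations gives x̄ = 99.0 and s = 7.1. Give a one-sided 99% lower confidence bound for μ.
μ ≥ 97.75

Lower bound (one-sided):
t* = 2.348 (one-sided for 99%)
Lower bound = x̄ - t* · s/√n = 99.0 - 2.348 · 7.1/√178 = 97.75

We are 99% confident that μ ≥ 97.75.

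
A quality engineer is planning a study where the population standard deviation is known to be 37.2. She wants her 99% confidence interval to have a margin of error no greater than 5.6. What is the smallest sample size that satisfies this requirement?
n ≥ 293

For margin E ≤ 5.6:
n ≥ (z* · σ / E)²
n ≥ (2.576 · 37.2 / 5.6)²
n ≥ 292.82

Minimum n = 293 (rounding up)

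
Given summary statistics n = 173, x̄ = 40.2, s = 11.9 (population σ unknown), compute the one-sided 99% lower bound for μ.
μ ≥ 38.08

Lower bound (one-sided):
t* = 2.348 (one-sided for 99%)
Lower bound = x̄ - t* · s/√n = 40.2 - 2.348 · 11.9/√173 = 38.08

We are 99% confident that μ ≥ 38.08.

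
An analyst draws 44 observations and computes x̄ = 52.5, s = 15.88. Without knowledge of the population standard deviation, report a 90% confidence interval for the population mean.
(48.48, 56.52)

t-interval (σ unknown):
df = n - 1 = 43
t* = 1.681 for 90% confidence

Margin of error = t* · s/√n = 1.681 · 15.88/√44 = 4.02

CI: (48.48, 56.52)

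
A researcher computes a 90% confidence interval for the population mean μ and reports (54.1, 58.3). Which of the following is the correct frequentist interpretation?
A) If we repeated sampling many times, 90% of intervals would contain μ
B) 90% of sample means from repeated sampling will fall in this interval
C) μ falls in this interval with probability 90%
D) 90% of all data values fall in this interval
A

A) Correct — this is the frequentist long-run coverage interpretation.
B) Wrong — coverage applies to intervals containing μ, not to future x̄ values.
C) Wrong — μ is fixed; the randomness lives in the interval, not in μ.
D) Wrong — a CI is about the parameter μ, not individual data values.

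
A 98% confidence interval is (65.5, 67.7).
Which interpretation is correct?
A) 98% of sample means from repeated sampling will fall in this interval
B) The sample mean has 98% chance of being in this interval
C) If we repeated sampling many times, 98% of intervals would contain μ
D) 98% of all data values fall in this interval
C

A) Wrong — coverage applies to intervals containing μ, not to future x̄ values.
B) Wrong — x̄ is observed and sits in the interval by construction.
C) Correct — this is the frequentist long-run coverage interpretation.
D) Wrong — a CI is about the parameter μ, not individual data values.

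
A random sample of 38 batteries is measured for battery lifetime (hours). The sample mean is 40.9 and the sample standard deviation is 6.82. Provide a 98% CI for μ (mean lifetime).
(38.21, 43.59)

t-interval (σ unknown):
df = n - 1 = 37
t* = 2.431 for 98% confidence

Margin of error = t* · s/√n = 2.431 · 6.82/√38 = 2.69

CI: (38.21, 43.59)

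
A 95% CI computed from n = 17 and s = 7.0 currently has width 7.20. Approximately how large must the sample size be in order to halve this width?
n ≈ 68

CI width ∝ 1/√n
To reduce width by factor 2, need √n to grow by 2 → need 2² = 4 times as many samples.

Current: n = 17, width = 7.20
New: n = 68, width ≈ 3.39

Width reduced by factor of 7.20/3.39 = 2.12.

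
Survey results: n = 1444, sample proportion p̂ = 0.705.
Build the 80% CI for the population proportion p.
(0.690, 0.720)

Proportion CI:
SE = √(p̂(1-p̂)/n) = √(0.705 · 0.295 / 1444) = 0.01200

z* = 1.282
Margin = z* · SE = 1.282 · 0.01200 = 0.0154

CI: 0.705 ± 0.0154 = (0.690, 0.720)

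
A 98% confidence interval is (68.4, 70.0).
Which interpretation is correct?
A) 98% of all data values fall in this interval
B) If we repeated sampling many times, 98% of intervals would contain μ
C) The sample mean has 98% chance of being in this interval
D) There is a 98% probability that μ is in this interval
B

A) Wrong — a CI is about the parameter μ, not individual data values.
B) Correct — this is the frequentist long-run coverage interpretation.
C) Wrong — x̄ is observed and sits in the interval by construction.
D) Wrong — μ is fixed; the randomness lives in the interval, not in μ.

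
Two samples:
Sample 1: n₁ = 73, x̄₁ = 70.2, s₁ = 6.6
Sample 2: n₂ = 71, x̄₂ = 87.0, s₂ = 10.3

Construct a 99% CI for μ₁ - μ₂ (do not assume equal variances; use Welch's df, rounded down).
(-20.59, -13.01)

Difference: x̄₁ - x̄₂ = -16.80
SE = √(s₁²/n₁ + s₂²/n₂) = √(6.6²/73 + 10.3²/71) = 1.4460
df = 118.67 → 118 (Welch–Satterthwaite, rounded down)
t* = 2.618

CI: -16.80 ± 2.618 · 1.4460 = -16.80 ± 3.79 = (-20.59, -13.01)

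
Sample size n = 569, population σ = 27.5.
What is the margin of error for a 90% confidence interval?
Margin of error = 1.90

Margin of error = z* · σ/√n
= 1.645 · 27.5/√569
= 1.645 · 27.5/23.8537
= 1.90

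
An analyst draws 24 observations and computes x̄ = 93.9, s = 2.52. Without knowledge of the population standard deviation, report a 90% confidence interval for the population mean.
(93.02, 94.78)

t-interval (σ unknown):
df = n - 1 = 23
t* = 1.714 for 90% confidence

Margin of error = t* · s/√n = 1.714 · 2.52/√24 = 0.88

CI: (93.02, 94.78)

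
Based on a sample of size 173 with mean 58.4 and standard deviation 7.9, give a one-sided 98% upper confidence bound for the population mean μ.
μ ≤ 59.64

Upper bound (one-sided):
t* = 2.069 (one-sided for 98%)
Upper bound = x̄ + t* · s/√n = 58.4 + 2.069 · 7.9/√173 = 59.64

We are 98% confident that μ ≤ 59.64.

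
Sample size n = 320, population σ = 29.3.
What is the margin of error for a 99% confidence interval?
Margin of error = 4.22

Margin of error = z* · σ/√n
= 2.576 · 29.3/√320
= 2.576 · 29.3/17.8885
= 4.22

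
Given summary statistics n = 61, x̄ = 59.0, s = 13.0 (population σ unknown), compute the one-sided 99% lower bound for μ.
μ ≥ 55.02

Lower bound (one-sided):
t* = 2.390 (one-sided for 99%)
Lower bound = x̄ - t* · s/√n = 59.0 - 2.390 · 13.0/√61 = 55.02

We are 99% confident that μ ≥ 55.02.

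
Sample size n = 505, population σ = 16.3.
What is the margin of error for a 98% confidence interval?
Margin of error = 1.69

Margin of error = z* · σ/√n
= 2.326 · 16.3/√505
= 2.326 · 16.3/22.4722
= 1.69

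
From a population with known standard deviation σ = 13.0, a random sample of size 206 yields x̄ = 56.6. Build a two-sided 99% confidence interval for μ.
(54.27, 58.93)

z-interval (σ known):
z* = 2.576 for 99% confidence

Margin of error = z* · σ/√n = 2.576 · 13.0/√206 = 2.33

CI: (56.6 - 2.33, 56.6 + 2.33) = (54.27, 58.93)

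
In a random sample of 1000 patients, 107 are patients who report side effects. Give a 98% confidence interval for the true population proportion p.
(0.084, 0.130)

Proportion CI:
p̂ = 107/1000 = 0.10700
SE = √(p̂(1-p̂)/n) = √(0.10700 · 0.89300 / 1000) = 0.00978

z* = 2.326
Margin = z* · SE = 2.326 · 0.00978 = 0.0227

CI: 0.10700 ± 0.0227 = (0.084, 0.130)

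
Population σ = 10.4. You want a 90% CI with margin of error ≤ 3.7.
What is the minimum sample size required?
n ≥ 22

For margin E ≤ 3.7:
n ≥ (z* · σ / E)²
n ≥ (1.645 · 10.4 / 3.7)²
n ≥ 21.38

Minimum n = 22 (rounding up)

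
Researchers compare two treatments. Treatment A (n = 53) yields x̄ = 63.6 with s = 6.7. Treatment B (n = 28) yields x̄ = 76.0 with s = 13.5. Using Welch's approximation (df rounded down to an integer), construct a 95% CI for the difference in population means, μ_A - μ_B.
(-17.91, -6.89)

Difference: x̄₁ - x̄₂ = -12.40
SE = √(s₁²/n₁ + s₂²/n₂) = √(6.7²/53 + 13.5²/28) = 2.7122
df = 34.18 → 34 (Welch–Satterthwaite, rounded down)
t* = 2.032

CI: -12.40 ± 2.032 · 2.7122 = -12.40 ± 5.51 = (-17.91, -6.89)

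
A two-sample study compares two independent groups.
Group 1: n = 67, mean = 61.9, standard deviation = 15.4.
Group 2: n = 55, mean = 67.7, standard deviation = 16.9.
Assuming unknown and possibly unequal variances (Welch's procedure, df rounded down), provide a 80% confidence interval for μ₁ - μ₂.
(-9.61, -1.99)

Difference: x̄₁ - x̄₂ = -5.80
SE = √(s₁²/n₁ + s₂²/n₂) = √(15.4²/67 + 16.9²/55) = 2.9551
df = 110.65 → 110 (Welch–Satterthwaite, rounded down)
t* = 1.289

CI: -5.80 ± 1.289 · 2.9551 = -5.80 ± 3.81 = (-9.61, -1.99)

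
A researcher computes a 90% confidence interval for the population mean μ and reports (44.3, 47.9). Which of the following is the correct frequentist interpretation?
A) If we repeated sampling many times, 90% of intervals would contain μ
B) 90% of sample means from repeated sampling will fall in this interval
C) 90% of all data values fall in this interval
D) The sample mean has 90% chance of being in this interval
A

A) Correct — this is the frequentist long-run coverage interpretation.
B) Wrong — coverage applies to intervals containing μ, not to future x̄ values.
C) Wrong — a CI is about the parameter μ, not individual data values.
D) Wrong — x̄ is observed and sits in the interval by construction.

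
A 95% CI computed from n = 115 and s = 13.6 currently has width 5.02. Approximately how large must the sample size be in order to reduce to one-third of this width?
n ≈ 1035

CI width ∝ 1/√n
To reduce width by factor 3, need √n to grow by 3 → need 3² = 9 times as many samples.

Current: n = 115, width = 5.02
New: n = 1035, width ≈ 1.66

Width reduced by factor of 5.02/1.66 = 3.02.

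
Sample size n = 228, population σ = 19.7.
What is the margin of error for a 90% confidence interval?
Margin of error = 2.15

Margin of error = z* · σ/√n
= 1.645 · 19.7/√228
= 1.645 · 19.7/15.0997
= 2.15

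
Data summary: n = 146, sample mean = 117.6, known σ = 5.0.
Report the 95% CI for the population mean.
(116.79, 118.41)

z-interval (σ known):
z* = 1.960 for 95% confidence

Margin of error = z* · σ/√n = 1.960 · 5.0/√146 = 0.81

CI: (117.6 - 0.81, 117.6 + 0.81) = (116.79, 118.41)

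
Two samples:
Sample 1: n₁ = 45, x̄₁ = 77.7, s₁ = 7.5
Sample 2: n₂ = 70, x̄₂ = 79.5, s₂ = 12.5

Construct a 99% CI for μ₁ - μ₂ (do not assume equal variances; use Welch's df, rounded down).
(-6.69, 3.09)

Difference: x̄₁ - x̄₂ = -1.80
SE = √(s₁²/n₁ + s₂²/n₂) = √(7.5²/45 + 12.5²/70) = 1.8661
df = 112.56 → 112 (Welch–Satterthwaite, rounded down)
t* = 2.620

CI: -1.80 ± 2.620 · 1.8661 = -1.80 ± 4.89 = (-6.69, 3.09)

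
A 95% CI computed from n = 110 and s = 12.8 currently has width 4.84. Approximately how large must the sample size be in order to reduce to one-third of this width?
n ≈ 990

CI width ∝ 1/√n
To reduce width by factor 3, need √n to grow by 3 → need 3² = 9 times as many samples.

Current: n = 110, width = 4.84
New: n = 990, width ≈ 1.60

Width reduced by factor of 4.84/1.60 = 3.02.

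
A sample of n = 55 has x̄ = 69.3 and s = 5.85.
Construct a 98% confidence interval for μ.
(67.41, 71.19)

t-interval (σ unknown):
df = n - 1 = 54
t* = 2.397 for 98% confidence

Margin of error = t* · s/√n = 2.397 · 5.85/√55 = 1.89

CI: (67.41, 71.19)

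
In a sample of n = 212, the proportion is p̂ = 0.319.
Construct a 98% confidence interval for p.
(0.245, 0.393)

Proportion CI:
SE = √(p̂(1-p̂)/n) = √(0.319 · 0.681 / 212) = 0.03201

z* = 2.326
Margin = z* · SE = 2.326 · 0.03201 = 0.0745

CI: 0.319 ± 0.0745 = (0.245, 0.393)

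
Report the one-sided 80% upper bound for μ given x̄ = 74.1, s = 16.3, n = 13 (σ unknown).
μ ≤ 78.05

Upper bound (one-sided):
t* = 0.873 (one-sided for 80%)
Upper bound = x̄ + t* · s/√n = 74.1 + 0.873 · 16.3/√13 = 78.05

We are 80% confident that μ ≤ 78.05.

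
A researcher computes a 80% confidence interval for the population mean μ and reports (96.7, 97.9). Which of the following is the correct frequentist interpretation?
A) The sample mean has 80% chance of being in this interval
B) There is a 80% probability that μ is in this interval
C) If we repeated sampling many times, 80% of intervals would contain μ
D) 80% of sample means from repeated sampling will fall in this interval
C

A) Wrong — x̄ is observed and sits in the interval by construction.
B) Wrong — μ is fixed; the randomness lives in the interval, not in μ.
C) Correct — this is the frequentist long-run coverage interpretation.
D) Wrong — coverage applies to intervals containing μ, not to future x̄ values.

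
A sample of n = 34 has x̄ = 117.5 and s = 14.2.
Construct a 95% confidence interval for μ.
(112.54, 122.46)

t-interval (σ unknown):
df = n - 1 = 33
t* = 2.035 for 95% confidence

Margin of error = t* · s/√n = 2.035 · 14.2/√34 = 4.96

CI: (112.54, 122.46)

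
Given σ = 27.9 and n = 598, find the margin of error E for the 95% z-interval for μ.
Margin of error = 2.24

Margin of error = z* · σ/√n
= 1.960 · 27.9/√598
= 1.960 · 27.9/24.4540
= 2.24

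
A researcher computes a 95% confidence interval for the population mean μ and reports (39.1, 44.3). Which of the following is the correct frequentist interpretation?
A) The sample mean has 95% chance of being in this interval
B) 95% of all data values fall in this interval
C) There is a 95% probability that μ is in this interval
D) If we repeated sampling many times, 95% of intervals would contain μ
D

A) Wrong — x̄ is observed and sits in the interval by construction.
B) Wrong — a CI is about the parameter μ, not individual data values.
C) Wrong — μ is fixed; the randomness lives in the interval, not in μ.
D) Correct — this is the frequentist long-run coverage interpretation.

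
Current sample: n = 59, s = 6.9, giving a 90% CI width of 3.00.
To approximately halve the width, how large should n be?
n ≈ 236

CI width ∝ 1/√n
To reduce width by factor 2, need √n to grow by 2 → need 2² = 4 times as many samples.

Current: n = 59, width = 3.00
New: n = 236, width ≈ 1.48

Width reduced by factor of 3.00/1.48 = 2.03.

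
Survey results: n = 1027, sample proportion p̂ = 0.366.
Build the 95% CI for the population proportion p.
(0.337, 0.395)

Proportion CI:
SE = √(p̂(1-p̂)/n) = √(0.366 · 0.634 / 1027) = 0.01503

z* = 1.960
Margin = z* · SE = 1.960 · 0.01503 = 0.0295

CI: 0.366 ± 0.0295 = (0.337, 0.395)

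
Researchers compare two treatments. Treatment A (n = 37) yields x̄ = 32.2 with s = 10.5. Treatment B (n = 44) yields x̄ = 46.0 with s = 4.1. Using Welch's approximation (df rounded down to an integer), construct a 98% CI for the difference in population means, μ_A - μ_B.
(-18.22, -9.38)

Difference: x̄₁ - x̄₂ = -13.80
SE = √(s₁²/n₁ + s₂²/n₂) = √(10.5²/37 + 4.1²/44) = 1.8335
df = 45.20 → 45 (Welch–Satterthwaite, rounded down)
t* = 2.412

CI: -13.80 ± 2.412 · 1.8335 = -13.80 ± 4.42 = (-18.22, -9.38)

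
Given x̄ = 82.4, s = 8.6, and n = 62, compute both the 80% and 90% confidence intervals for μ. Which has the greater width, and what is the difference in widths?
90% CI is wider by 0.82

df = 61
80% CI: t* = 1.296, (80.98, 83.82), width = 2 · t* · s/√n = 2.83
90% CI: t* = 1.670, (80.58, 84.22), width = 2 · t* · s/√n = 3.65

The 90% CI is wider by 3.65 - 2.83 = 0.82.
Higher confidence requires a wider interval.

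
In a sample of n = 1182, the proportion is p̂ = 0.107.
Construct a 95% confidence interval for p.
(0.089, 0.125)

Proportion CI:
SE = √(p̂(1-p̂)/n) = √(0.107 · 0.893 / 1182) = 0.00899

z* = 1.960
Margin = z* · SE = 1.960 · 0.00899 = 0.0176

CI: 0.107 ± 0.0176 = (0.089, 0.125)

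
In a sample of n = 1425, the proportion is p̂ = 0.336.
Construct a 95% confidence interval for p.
(0.311, 0.361)

Proportion CI:
SE = √(p̂(1-p̂)/n) = √(0.336 · 0.664 / 1425) = 0.01251

z* = 1.960
Margin = z* · SE = 1.960 · 0.01251 = 0.0245

CI: 0.336 ± 0.0245 = (0.311, 0.361)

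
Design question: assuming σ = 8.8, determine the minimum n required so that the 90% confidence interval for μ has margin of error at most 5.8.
n ≥ 7

For margin E ≤ 5.8:
n ≥ (z* · σ / E)²
n ≥ (1.645 · 8.8 / 5.8)²
n ≥ 6.23

Minimum n = 7 (rounding up)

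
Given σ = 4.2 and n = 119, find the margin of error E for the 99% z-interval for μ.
Margin of error = 0.99

Margin of error = z* · σ/√n
= 2.576 · 4.2/√119
= 2.576 · 4.2/10.9087
= 0.99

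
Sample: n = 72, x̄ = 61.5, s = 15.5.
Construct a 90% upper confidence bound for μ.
μ ≤ 63.86

Upper bound (one-sided):
t* = 1.294 (one-sided for 90%)
Upper bound = x̄ + t* · s/√n = 61.5 + 1.294 · 15.5/√72 = 63.86

We are 90% confident that μ ≤ 63.86.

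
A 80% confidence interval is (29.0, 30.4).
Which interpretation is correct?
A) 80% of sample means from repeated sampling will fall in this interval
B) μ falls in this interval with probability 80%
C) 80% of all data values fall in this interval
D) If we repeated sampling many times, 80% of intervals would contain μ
D

A) Wrong — coverage applies to intervals containing μ, not to future x̄ values.
B) Wrong — μ is fixed; the randomness lives in the interval, not in μ.
C) Wrong — a CI is about the parameter μ, not individual data values.
D) Correct — this is the frequentist long-run coverage interpretation.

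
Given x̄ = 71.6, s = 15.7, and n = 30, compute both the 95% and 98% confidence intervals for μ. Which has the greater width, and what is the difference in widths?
98% CI is wider by 2.39

df = 29
95% CI: t* = 2.045, (65.74, 77.46), width = 2 · t* · s/√n = 11.72
98% CI: t* = 2.462, (64.54, 78.66), width = 2 · t* · s/√n = 14.11

The 98% CI is wider by 14.11 - 11.72 = 2.39.
Higher confidence requires a wider interval.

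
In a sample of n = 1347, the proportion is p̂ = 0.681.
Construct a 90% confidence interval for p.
(0.660, 0.702)

Proportion CI:
SE = √(p̂(1-p̂)/n) = √(0.681 · 0.319 / 1347) = 0.01270

z* = 1.645
Margin = z* · SE = 1.645 · 0.01270 = 0.0209

CI: 0.681 ± 0.0209 = (0.660, 0.702)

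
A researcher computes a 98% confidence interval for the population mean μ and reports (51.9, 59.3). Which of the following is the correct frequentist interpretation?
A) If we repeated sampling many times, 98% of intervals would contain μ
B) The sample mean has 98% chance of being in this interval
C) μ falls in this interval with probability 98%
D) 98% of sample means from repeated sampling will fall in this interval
A

A) Correct — this is the frequentist long-run coverage interpretation.
B) Wrong — x̄ is observed and sits in the interval by construction.
C) Wrong — μ is fixed; the randomness lives in the interval, not in μ.
D) Wrong — coverage applies to intervals containing μ, not to future x̄ values.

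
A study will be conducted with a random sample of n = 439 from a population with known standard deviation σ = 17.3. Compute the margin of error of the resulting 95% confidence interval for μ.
Margin of error = 1.62

Margin of error = z* · σ/√n
= 1.960 · 17.3/√439
= 1.960 · 17.3/20.9523
= 1.62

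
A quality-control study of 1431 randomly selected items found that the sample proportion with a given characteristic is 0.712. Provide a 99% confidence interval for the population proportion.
(0.681, 0.743)

Proportion CI:
SE = √(p̂(1-p̂)/n) = √(0.712 · 0.288 / 1431) = 0.01197

z* = 2.576
Margin = z* · SE = 2.576 · 0.01197 = 0.0308

CI: 0.712 ± 0.0308 = (0.681, 0.743)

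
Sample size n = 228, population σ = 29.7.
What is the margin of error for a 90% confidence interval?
Margin of error = 3.24

Margin of error = z* · σ/√n
= 1.645 · 29.7/√228
= 1.645 · 29.7/15.0997
= 3.24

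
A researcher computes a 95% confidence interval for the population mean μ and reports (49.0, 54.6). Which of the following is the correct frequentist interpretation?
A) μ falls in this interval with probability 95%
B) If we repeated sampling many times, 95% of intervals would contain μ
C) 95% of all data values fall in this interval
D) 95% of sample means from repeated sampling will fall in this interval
B

A) Wrong — μ is fixed; the randomness lives in the interval, not in μ.
B) Correct — this is the frequentist long-run coverage interpretation.
C) Wrong — a CI is about the parameter μ, not individual data values.
D) Wrong — coverage applies to intervals containing μ, not to future x̄ values.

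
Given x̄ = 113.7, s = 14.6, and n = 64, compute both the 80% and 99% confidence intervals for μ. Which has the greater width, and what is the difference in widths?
99% CI is wider by 4.96

df = 63
80% CI: t* = 1.295, (111.34, 116.06), width = 2 · t* · s/√n = 4.73
99% CI: t* = 2.656, (108.85, 118.55), width = 2 · t* · s/√n = 9.69

The 99% CI is wider by 9.69 - 4.73 = 4.96.
Higher confidence requires a wider interval.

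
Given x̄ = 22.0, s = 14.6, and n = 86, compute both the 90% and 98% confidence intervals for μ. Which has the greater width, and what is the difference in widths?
98% CI is wider by 2.23

df = 85
90% CI: t* = 1.663, (19.38, 24.62), width = 2 · t* · s/√n = 5.24
98% CI: t* = 2.371, (18.27, 25.73), width = 2 · t* · s/√n = 7.47

The 98% CI is wider by 7.47 - 5.24 = 2.23.
Higher confidence requires a wider interval.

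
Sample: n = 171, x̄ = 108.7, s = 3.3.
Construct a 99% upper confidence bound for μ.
μ ≤ 109.29

Upper bound (one-sided):
t* = 2.348 (one-sided for 99%)
Upper bound = x̄ + t* · s/√n = 108.7 + 2.348 · 3.3/√171 = 109.29

We are 99% confident that μ ≤ 109.29.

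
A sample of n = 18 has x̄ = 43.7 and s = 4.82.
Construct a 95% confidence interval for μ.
(41.30, 46.10)

t-interval (σ unknown):
df = n - 1 = 17
t* = 2.110 for 95% confidence

Margin of error = t* · s/√n = 2.110 · 4.82/√18 = 2.40

CI: (41.30, 46.10)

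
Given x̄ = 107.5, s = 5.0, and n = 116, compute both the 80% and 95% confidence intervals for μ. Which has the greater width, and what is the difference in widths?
95% CI is wider by 0.64

df = 115
80% CI: t* = 1.289, (106.90, 108.10), width = 2 · t* · s/√n = 1.20
95% CI: t* = 1.981, (106.58, 108.42), width = 2 · t* · s/√n = 1.84

The 95% CI is wider by 1.84 - 1.20 = 0.64.
Higher confidence requires a wider interval.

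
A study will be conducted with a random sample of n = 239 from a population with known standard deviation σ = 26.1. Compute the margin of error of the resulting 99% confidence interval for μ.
Margin of error = 4.35

Margin of error = z* · σ/√n
= 2.576 · 26.1/√239
= 2.576 · 26.1/15.4596
= 4.35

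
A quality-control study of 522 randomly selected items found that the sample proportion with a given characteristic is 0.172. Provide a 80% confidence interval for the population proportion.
(0.151, 0.193)

Proportion CI:
SE = √(p̂(1-p̂)/n) = √(0.172 · 0.828 / 522) = 0.01652

z* = 1.282
Margin = z* · SE = 1.282 · 0.01652 = 0.0212

CI: 0.172 ± 0.0212 = (0.151, 0.193)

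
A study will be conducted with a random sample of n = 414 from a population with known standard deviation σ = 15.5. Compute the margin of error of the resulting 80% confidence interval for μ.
Margin of error = 0.98

Margin of error = z* · σ/√n
= 1.282 · 15.5/√414
= 1.282 · 15.5/20.3470
= 0.98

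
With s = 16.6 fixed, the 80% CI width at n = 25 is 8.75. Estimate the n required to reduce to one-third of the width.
n ≈ 225

CI width ∝ 1/√n
To reduce width by factor 3, need √n to grow by 3 → need 3² = 9 times as many samples.

Current: n = 25, width = 8.75
New: n = 225, width ≈ 2.84

Width reduced by factor of 8.75/2.84 = 3.08.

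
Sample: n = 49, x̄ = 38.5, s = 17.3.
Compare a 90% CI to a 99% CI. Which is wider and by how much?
99% CI is wider by 4.97

df = 48
90% CI: t* = 1.677, (34.36, 42.64), width = 2 · t* · s/√n = 8.29
99% CI: t* = 2.682, (31.87, 45.13), width = 2 · t* · s/√n = 13.26

The 99% CI is wider by 13.26 - 8.29 = 4.97.
Higher confidence requires a wider interval.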